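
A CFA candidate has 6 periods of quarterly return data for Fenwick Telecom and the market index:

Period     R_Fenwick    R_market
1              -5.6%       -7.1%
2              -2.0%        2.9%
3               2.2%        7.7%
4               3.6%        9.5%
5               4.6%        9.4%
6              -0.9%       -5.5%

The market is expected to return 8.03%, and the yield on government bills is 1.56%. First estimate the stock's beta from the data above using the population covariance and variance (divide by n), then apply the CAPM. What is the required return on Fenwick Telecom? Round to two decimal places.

4.52%

Mean R_i = (-5.6 − 2.0 + 2.2 + 3.6 + 4.6 − 0.9) / 6 = 0.3167%
Mean R_m = (-7.1 + 2.9 + 7.7 + 9.5 + 9.4 − 5.5) / 6 = 2.8167%
Σ(R_i − R̄_i)(R_m − R̄_m) = 127.9383  ⇒  Cov = 127.9383 / 6 = 21.3231
Σ(R_m − R̄_m)² = 279.3683  ⇒  Var(R_m) = 279.3683 / 6 = 46.5614
β = Cov / Var(R_m) = 21.3231 / 46.5614 = 0.4580
MRP = 8.03% − 1.56% = 6.47%
E(R) = R_f + β × MRP = 1.56% + 0.4580 × 6.47% = 4.52%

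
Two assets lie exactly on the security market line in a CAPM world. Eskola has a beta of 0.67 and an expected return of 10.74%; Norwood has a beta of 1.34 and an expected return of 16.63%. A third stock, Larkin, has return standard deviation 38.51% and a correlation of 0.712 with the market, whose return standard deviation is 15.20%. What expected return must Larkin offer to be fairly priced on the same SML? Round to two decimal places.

MRP = (16.63% − 10.74%) / (1.34 − 0.67) = 8.7910%
R_f = 10.74% − 0.67 × 8.7910% = 4.8500%
β_Larkin = ρ·σ_i/σ_m = 0.712 × 38.51 / 15.20 = 1.8039
E(R_Larkin) = R_f + β × MRP = 4.8500% + 1.8039 × 8.7910% = 20.71%

20.71%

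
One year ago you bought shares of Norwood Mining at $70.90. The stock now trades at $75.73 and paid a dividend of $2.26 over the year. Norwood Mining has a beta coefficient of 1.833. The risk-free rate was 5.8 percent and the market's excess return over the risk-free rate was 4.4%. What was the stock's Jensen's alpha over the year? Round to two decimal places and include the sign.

Realised HPR = (P1 + D1 − P0) / P0 = (75.73 + 2.26 − 70.90) / 70.90 = 7.09 / 70.90 = 10.0000%
CAPM required = R_f + β·MRP = 5.8% + 1.833 × 4.4% = 13.8652%
α = realised − required = 10.0000% − 13.8652% = -3.87%

-3.87%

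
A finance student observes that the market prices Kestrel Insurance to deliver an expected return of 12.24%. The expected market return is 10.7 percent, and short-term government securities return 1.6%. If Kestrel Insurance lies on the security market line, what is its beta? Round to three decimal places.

1.169

MRP = 10.7% − 1.6% = 9.10%
β = (E(R) − R_f) / MRP = (12.24% − 1.6%) / 9.1% = 10.64% / 9.1% = 1.169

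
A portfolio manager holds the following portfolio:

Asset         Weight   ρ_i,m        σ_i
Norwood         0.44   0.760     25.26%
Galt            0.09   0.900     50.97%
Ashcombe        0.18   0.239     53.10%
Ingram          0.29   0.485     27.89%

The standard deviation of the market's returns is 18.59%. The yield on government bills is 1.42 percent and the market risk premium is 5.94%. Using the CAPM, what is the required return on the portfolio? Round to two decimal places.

β_Norwood = 0.760 × 25.26% / 18.59% = 1.0327
β_Galt = 0.900 × 50.97% / 18.59% = 2.4676
β_Ashcombe = 0.239 × 53.10% / 18.59% = 0.6827
β_Ingram = 0.485 × 27.89% / 18.59% = 0.7276
β_P = Σ w_i β_i = 0.44×1.0327 + 0.09×2.4676 + 0.18×0.6827 + 0.29×0.7276 = 1.0104
E(R_P) = R_f + β_P × MRP = 1.42% + 1.0104 × 5.94% = 7.42%

7.42%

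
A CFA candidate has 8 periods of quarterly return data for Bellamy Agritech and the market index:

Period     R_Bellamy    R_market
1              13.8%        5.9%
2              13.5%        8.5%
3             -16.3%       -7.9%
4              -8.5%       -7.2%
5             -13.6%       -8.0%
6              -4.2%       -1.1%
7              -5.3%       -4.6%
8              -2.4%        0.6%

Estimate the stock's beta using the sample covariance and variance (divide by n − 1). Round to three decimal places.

Mean R_i = (13.8 + 13.5 − 16.3 − 8.5 − 13.6 − 4.2 − 5.3 − 2.4) / 8 = -2.8750%
Mean R_m = (5.9 + 8.5 − 7.9 − 7.2 − 8.0 − 1.1 − 4.6 + 0.6) / 8 = -1.7250%
Σ(R_i − R̄_i)(R_m − R̄_m) = 482.8250  ⇒  Cov = 482.8250 / 7 = 68.9750
Σ(R_m − R̄_m)² = 284.2350  ⇒  Var(R_m) = 284.2350 / 7 = 40.6050
β = Cov / Var(R_m) = 68.9750 / 40.6050 = 1.6987

1.699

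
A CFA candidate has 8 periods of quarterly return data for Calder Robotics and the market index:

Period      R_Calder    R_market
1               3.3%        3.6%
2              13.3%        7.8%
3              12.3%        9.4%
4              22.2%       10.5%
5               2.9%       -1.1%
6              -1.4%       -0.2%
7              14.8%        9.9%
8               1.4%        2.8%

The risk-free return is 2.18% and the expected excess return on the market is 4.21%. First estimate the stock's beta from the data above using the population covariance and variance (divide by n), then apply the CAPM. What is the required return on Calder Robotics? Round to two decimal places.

8.97%

Mean R_i = (3.3 + 13.3 + 12.3 + 22.2 + 2.9 − 1.4 + 14.8 + 1.4) / 8 = 8.6000%
Mean R_m = (3.6 + 7.8 + 9.4 + 10.5 − 1.1 − 0.2 + 9.9 + 2.8) / 8 = 5.3375%
Σ(R_i − R̄_i)(R_m − R̄_m) = 244.6500  ⇒  Cov = 244.6500 / 8 = 30.5813
Σ(R_m − R̄_m)² = 151.5988  ⇒  Var(R_m) = 151.5988 / 8 = 18.9499
β = Cov / Var(R_m) = 30.5813 / 18.9499 = 1.6138
E(R) = R_f + β × MRP = 2.18% + 1.6138 × 4.21% = 8.97%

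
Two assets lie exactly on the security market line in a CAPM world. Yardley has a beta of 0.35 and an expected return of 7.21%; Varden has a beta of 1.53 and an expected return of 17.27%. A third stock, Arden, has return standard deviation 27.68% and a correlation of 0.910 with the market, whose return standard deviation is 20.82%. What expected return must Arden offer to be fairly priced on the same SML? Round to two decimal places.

MRP = (17.27% − 7.21%) / (1.53 − 0.35) = 8.5254%
R_f = 7.21% − 0.35 × 8.5254% = 4.2261%
β_Arden = ρ·σ_i/σ_m = 0.910 × 27.68 / 20.82 = 1.2098
E(R_Arden) = R_f + β × MRP = 4.2261% + 1.2098 × 8.5254% = 14.54%

14.54%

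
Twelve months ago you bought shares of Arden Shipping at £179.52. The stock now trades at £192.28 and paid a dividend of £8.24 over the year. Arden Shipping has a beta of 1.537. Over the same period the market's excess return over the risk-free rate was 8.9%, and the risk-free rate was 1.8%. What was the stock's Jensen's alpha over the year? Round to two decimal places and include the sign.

Realised HPR = (P1 + D1 − P0) / P0 = (192.28 + 8.24 − 179.52) / 179.52 = 21.00 / 179.52 = 11.6979%
CAPM required = R_f + β·MRP = 1.8% + 1.537 × 8.9% = 15.4793%
α = realised − required = 11.6979% − 15.4793% = -3.78%

-3.78%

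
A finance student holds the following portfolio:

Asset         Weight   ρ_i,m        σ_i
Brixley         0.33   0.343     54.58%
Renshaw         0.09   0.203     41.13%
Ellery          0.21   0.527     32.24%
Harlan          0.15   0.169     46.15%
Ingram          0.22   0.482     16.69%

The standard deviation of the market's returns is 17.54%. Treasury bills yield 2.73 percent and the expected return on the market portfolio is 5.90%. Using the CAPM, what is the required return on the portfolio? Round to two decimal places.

5.16%

β_Brixley = 0.343 × 54.58% / 17.54% = 1.0673
β_Renshaw = 0.203 × 41.13% / 17.54% = 0.4760
β_Ellery = 0.527 × 32.24% / 17.54% = 0.9687
β_Harlan = 0.169 × 46.15% / 17.54% = 0.4447
β_Ingram = 0.482 × 16.69% / 17.54% = 0.4586
β_P = Σ w_i β_i = 0.33×1.0673 + 0.09×0.4760 + 0.21×0.9687 + 0.15×0.4447 + 0.22×0.4586 = 0.7661
MRP = 5.90% − 2.73% = 3.17%
E(R_P) = R_f + β_P × MRP = 2.73% + 0.7661 × 3.17% = 5.16%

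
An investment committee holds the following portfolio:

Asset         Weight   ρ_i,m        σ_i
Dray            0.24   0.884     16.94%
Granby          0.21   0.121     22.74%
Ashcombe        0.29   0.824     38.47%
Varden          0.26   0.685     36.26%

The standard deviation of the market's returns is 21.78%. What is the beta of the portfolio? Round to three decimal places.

0.910

β_Dray = 0.884 × 16.94% / 21.78% = 0.6876
β_Granby = 0.121 × 22.74% / 21.78% = 0.1263
β_Ashcombe = 0.824 × 38.47% / 21.78% = 1.4554
β_Varden = 0.685 × 36.26% / 21.78% = 1.1404
β_P = Σ w_i β_i = 0.24×0.6876 + 0.21×0.1263 + 0.29×1.4554 + 0.26×1.1404 = 0.9101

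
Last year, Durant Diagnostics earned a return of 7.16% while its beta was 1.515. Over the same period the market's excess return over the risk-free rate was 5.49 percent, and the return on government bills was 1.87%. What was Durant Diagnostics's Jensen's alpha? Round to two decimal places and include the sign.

-3.03%

CAPM benchmark = R_f + β(R_m − R_f) = 1.87% + 1.515 × 5.49% = 10.18735%
α = actual − benchmark = 7.16% − 10.18735% = -3.03%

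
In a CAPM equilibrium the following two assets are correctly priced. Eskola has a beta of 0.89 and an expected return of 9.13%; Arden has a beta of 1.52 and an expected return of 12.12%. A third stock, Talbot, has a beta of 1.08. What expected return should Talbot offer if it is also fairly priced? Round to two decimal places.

10.03%

MRP (SML slope) = (12.12% − 9.13%) / (1.52 − 0.89) = 2.99% / 0.63 = 4.7460%
R_f (intercept) = 9.13% − 0.89 × 4.7460% = 4.9061%
E(R_Talbot) = R_f + β × MRP = 4.9061% + 1.08 × 4.7460% = 10.03%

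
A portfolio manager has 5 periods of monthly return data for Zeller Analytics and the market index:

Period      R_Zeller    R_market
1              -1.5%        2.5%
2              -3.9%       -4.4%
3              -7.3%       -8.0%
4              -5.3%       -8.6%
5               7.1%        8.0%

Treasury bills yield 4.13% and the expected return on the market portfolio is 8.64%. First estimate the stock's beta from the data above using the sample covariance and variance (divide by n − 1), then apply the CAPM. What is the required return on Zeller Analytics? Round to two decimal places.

Mean R_i = (-1.5 − 3.9 − 7.3 − 5.3 + 7.1) / 5 = -2.1800%
Mean R_m = (2.5 − 4.4 − 8.0 − 8.6 + 8.0) / 5 = -2.1000%
Σ(R_i − R̄_i)(R_m − R̄_m) = 151.3000  ⇒  Cov = 151.3000 / 4 = 37.8250
Σ(R_m − R̄_m)² = 205.5200  ⇒  Var(R_m) = 205.5200 / 4 = 51.3800
β = Cov / Var(R_m) = 37.8250 / 51.3800 = 0.7362
MRP = 8.64% − 4.13% = 4.51%
E(R) = R_f + β × MRP = 4.13% + 0.7362 × 4.51% = 7.45%

7.45%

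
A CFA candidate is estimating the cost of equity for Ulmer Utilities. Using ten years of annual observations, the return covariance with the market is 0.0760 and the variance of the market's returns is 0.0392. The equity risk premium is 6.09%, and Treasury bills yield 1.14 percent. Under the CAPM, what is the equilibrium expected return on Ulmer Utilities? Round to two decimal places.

12.95%

β = Cov(R_i, R_m) / Var(R_m) = 0.0760 / 0.0392 = 1.9388
E(R) = R_f + β × MRP = 1.14% + 1.9388 × 6.09% = 12.95%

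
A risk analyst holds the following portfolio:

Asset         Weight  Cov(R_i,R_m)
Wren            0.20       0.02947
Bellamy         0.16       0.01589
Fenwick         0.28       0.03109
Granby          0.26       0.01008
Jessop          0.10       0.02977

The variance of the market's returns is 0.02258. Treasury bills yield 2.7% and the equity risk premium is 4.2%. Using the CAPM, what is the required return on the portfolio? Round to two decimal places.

6.93%

β_Wren = 0.02947 / 0.02258 = 1.3051
β_Bellamy = 0.01589 / 0.02258 = 0.7037
β_Fenwick = 0.03109 / 0.02258 = 1.3769
β_Granby = 0.01008 / 0.02258 = 0.4464
β_Jessop = 0.02977 / 0.02258 = 1.3184
β_P = Σ w_i β_i = 0.20×1.3051 + 0.16×0.7037 + 0.28×1.3769 + 0.26×0.4464 + 0.10×1.3184 = 1.0070
E(R_P) = R_f + β_P × MRP = 2.7% + 1.0070 × 4.2% = 6.93%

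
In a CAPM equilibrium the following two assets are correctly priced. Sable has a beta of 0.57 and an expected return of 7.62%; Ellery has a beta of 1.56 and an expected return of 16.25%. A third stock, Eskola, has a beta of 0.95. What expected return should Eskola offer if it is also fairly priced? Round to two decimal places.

MRP (SML slope) = (16.25% − 7.62%) / (1.56 − 0.57) = 8.63% / 0.99 = 8.7172%
R_f (intercept) = 7.62% − 0.57 × 8.7172% = 2.6512%
E(R_Eskola) = R_f + β × MRP = 2.6512% + 0.95 × 8.7172% = 10.93%

10.93%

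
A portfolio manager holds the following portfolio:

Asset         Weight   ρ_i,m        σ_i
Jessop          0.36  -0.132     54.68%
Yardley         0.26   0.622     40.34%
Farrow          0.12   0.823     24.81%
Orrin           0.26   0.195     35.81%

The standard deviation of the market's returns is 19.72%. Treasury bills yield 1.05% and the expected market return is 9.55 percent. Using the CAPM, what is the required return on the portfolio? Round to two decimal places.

β_Jessop = -0.132 × 54.68% / 19.72% = -0.3660
β_Yardley = 0.622 × 40.34% / 19.72% = 1.2724
β_Farrow = 0.823 × 24.81% / 19.72% = 1.0354
β_Orrin = 0.195 × 35.81% / 19.72% = 0.3541
β_P = Σ w_i β_i = 0.36×-0.3660 + 0.26×1.2724 + 0.12×1.0354 + 0.26×0.3541 = 0.4154
MRP = 9.55% − 1.05% = 8.50%
E(R_P) = R_f + β_P × MRP = 1.05% + 0.4154 × 8.50% = 4.58%

4.58%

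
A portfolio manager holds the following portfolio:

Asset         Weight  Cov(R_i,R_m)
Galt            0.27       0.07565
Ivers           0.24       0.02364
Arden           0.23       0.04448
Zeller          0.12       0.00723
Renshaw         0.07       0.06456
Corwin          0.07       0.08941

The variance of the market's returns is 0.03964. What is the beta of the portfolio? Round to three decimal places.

1.210

β_Galt = 0.07565 / 0.03964 = 1.9084
β_Ivers = 0.02364 / 0.03964 = 0.5964
β_Arden = 0.04448 / 0.03964 = 1.1221
β_Zeller = 0.00723 / 0.03964 = 0.1824
β_Renshaw = 0.06456 / 0.03964 = 1.6287
β_Corwin = 0.08941 / 0.03964 = 2.2555
β_P = Σ w_i β_i = 0.27×1.9084 + 0.24×0.5964 + 0.23×1.1221 + 0.12×0.1824 + 0.07×1.6287 + 0.07×2.2555 = 1.2103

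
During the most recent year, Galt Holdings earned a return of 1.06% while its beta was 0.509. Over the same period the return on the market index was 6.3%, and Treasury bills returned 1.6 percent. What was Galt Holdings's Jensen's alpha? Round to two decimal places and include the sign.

Market excess return = 6.3% − 1.6% = 4.70%
CAPM benchmark = R_f + β(R_m − R_f) = 1.6% + 0.509 × 4.7% = 3.9923%
α = actual − benchmark = 1.06% − 3.9923% = -2.93%

-2.93%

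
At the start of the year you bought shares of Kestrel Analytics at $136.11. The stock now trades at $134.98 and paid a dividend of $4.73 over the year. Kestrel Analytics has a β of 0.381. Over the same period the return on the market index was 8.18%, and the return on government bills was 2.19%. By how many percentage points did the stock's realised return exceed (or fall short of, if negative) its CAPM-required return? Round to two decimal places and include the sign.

-1.83%

Realised HPR = (P1 + D1 − P0) / P0 = (134.98 + 4.73 − 136.11) / 136.11 = 3.60 / 136.11 = 2.6449%
MRP = 8.18% − 2.19% = 5.99%
CAPM required = R_f + β·MRP = 2.19% + 0.381 × 5.99% = 4.47219%
α = realised − required = 2.6449% − 4.47219% = -1.83%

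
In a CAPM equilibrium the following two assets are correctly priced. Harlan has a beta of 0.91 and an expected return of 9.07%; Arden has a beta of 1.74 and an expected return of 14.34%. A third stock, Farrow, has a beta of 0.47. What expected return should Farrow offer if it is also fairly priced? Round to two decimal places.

6.28%

MRP (SML slope) = (14.34% − 9.07%) / (1.74 − 0.91) = 5.27% / 0.83 = 6.3494%
R_f (intercept) = 9.07% − 0.91 × 6.3494% = 3.2920%
E(R_Farrow) = R_f + β × MRP = 3.2920% + 0.47 × 6.3494% = 6.28%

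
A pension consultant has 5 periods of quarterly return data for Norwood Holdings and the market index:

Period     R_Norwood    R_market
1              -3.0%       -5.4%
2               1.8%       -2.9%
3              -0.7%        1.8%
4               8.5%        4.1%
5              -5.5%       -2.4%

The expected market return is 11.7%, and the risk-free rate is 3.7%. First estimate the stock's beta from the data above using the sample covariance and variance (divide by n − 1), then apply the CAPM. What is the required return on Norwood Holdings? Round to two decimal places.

Mean R_i = (-3.0 + 1.8 − 0.7 + 8.5 − 5.5) / 5 = 0.2200%
Mean R_m = (-5.4 − 2.9 + 1.8 + 4.1 − 2.4) / 5 = -0.9600%
Σ(R_i − R̄_i)(R_m − R̄_m) = 58.8260  ⇒  Cov = 58.8260 / 4 = 14.7065
Σ(R_m − R̄_m)² = 58.7720  ⇒  Var(R_m) = 58.7720 / 4 = 14.6930
β = Cov / Var(R_m) = 14.7065 / 14.6930 = 1.0009
MRP = 11.7% − 3.7% = 8.00%
E(R) = R_f + β × MRP = 3.7% + 1.0009 × 8.0% = 11.71%

11.71%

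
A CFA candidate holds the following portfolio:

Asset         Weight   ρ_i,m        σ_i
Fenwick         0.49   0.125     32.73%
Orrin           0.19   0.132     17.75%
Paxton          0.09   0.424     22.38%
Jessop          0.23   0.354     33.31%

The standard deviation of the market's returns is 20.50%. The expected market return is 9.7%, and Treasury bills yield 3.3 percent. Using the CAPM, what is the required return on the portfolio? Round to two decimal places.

5.18%

β_Fenwick = 0.125 × 32.73% / 20.50% = 0.1996
β_Orrin = 0.132 × 17.75% / 20.50% = 0.1143
β_Paxton = 0.424 × 22.38% / 20.50% = 0.4629
β_Jessop = 0.354 × 33.31% / 20.50% = 0.5752
β_P = Σ w_i β_i = 0.49×0.1996 + 0.19×0.1143 + 0.09×0.4629 + 0.23×0.5752 = 0.2935
MRP = 9.7% − 3.3% = 6.40%
E(R_P) = R_f + β_P × MRP = 3.3% + 0.2935 × 6.4% = 5.18%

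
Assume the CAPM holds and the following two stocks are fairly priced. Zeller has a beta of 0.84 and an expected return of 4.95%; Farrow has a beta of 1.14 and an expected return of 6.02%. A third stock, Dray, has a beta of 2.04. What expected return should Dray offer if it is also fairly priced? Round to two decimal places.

MRP (SML slope) = (6.02% − 4.95%) / (1.14 − 0.84) = 1.07% / 0.30 = 3.5667%
R_f (intercept) = 4.95% − 0.84 × 3.5667% = 1.9540%
E(R_Dray) = R_f + β × MRP = 1.9540% + 2.04 × 3.5667% = 9.23%

9.23%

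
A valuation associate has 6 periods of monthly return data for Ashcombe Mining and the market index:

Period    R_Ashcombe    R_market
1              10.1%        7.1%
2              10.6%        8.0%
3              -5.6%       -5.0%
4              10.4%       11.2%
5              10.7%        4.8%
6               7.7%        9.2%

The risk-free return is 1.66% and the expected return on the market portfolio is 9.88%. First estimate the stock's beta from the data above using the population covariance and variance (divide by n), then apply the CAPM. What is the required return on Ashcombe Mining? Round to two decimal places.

Mean R_i = (10.1 + 10.6 − 5.6 + 10.4 + 10.7 + 7.7) / 6 = 7.3167%
Mean R_m = (7.1 + 8.0 − 5.0 + 11.2 + 4.8 + 9.2) / 6 = 5.8833%
Σ(R_i − R̄_i)(R_m − R̄_m) = 164.9117  ⇒  Cov = 164.9117 / 6 = 27.4853
Σ(R_m − R̄_m)² = 164.8483  ⇒  Var(R_m) = 164.8483 / 6 = 27.4747
β = Cov / Var(R_m) = 27.4853 / 27.4747 = 1.0004
MRP = 9.88% − 1.66% = 8.22%
E(R) = R_f + β × MRP = 1.66% + 1.0004 × 8.22% = 9.88%

9.88%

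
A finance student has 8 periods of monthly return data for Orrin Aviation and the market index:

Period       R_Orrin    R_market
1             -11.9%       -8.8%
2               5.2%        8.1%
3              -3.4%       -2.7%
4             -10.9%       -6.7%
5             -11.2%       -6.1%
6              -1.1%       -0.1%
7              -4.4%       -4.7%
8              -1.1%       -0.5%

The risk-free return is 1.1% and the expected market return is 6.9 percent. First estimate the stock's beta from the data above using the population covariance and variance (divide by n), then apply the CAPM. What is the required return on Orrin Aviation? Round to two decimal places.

7.41%

Mean R_i = (-11.9 + 5.2 − 3.4 − 10.9 − 11.2 − 1.1 − 4.4 − 1.1) / 8 = -4.8500%
Mean R_m = (-8.8 + 8.1 − 2.7 − 6.7 − 6.1 − 0.1 − 4.7 − 0.5) / 8 = -2.6875%
Σ(R_i − R̄_i)(R_m − R̄_m) = 214.4350  ⇒  Cov = 214.4350 / 8 = 26.8044
Σ(R_m − R̄_m)² = 197.0088  ⇒  Var(R_m) = 197.0088 / 8 = 24.6261
β = Cov / Var(R_m) = 26.8044 / 24.6261 = 1.0885
MRP = 6.9% − 1.1% = 5.80%
E(R) = R_f + β × MRP = 1.1% + 1.0885 × 5.8% = 7.41%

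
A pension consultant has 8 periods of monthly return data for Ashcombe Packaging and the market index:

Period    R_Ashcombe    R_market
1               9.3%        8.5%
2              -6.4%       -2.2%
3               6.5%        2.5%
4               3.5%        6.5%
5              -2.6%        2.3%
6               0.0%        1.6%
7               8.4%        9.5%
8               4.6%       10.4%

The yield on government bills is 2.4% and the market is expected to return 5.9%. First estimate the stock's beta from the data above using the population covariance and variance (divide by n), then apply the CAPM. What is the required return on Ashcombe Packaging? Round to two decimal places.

Mean R_i = (9.3 − 6.4 + 6.5 + 3.5 − 2.6 + 0.0 + 8.4 + 4.6) / 8 = 2.9125%
Mean R_m = (8.5 − 2.2 + 2.5 + 6.5 + 2.3 + 1.6 + 9.5 + 10.4) / 8 = 4.8875%
Σ(R_i − R̄_i)(R_m − R̄_m) = 139.9113  ⇒  Cov = 139.9113 / 8 = 17.4889
Σ(R_m − R̄_m)² = 140.7488  ⇒  Var(R_m) = 140.7488 / 8 = 17.5936
β = Cov / Var(R_m) = 17.4889 / 17.5936 = 0.9940
MRP = 5.9% − 2.4% = 3.50%
E(R) = R_f + β × MRP = 2.4% + 0.9940 × 3.5% = 5.88%

5.88%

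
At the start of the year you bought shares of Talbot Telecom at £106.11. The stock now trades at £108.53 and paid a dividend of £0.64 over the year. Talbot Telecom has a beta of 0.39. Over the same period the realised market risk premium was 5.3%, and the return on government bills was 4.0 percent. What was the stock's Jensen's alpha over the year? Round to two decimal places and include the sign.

-3.18%

Realised HPR = (P1 + D1 − P0) / P0 = (108.53 + 0.64 − 106.11) / 106.11 = 3.06 / 106.11 = 2.8838%
CAPM required = R_f + β·MRP = 4.0% + 0.39 × 5.3% = 6.0670%
α = realised − required = 2.8838% − 6.0670% = -3.18%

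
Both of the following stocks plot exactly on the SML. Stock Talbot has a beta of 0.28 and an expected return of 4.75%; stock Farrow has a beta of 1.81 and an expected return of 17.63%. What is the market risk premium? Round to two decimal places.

8.42%

Both satisfy E(R) = R_f + β·MRP, so the slope of the SML is
MRP = (17.63% − 4.75%) / (1.81 − 0.28) = 12.88% / 1.53 = 8.4183%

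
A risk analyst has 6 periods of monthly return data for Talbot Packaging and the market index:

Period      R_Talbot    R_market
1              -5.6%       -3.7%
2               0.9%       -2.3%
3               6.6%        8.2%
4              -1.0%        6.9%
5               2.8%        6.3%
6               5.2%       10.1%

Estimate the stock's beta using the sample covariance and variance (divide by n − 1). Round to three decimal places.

0.588

Mean R_i = (-5.6 + 0.9 + 6.6 − 1.0 + 2.8 + 5.2) / 6 = 1.4833%
Mean R_m = (-3.7 − 2.3 + 8.2 + 6.9 + 6.3 + 10.1) / 6 = 4.2500%
Σ(R_i − R̄_i)(R_m − R̄_m) = 98.2050  ⇒  Cov = 98.2050 / 5 = 19.6410
Σ(R_m − R̄_m)² = 167.1550  ⇒  Var(R_m) = 167.1550 / 5 = 33.4310
β = Cov / Var(R_m) = 19.6410 / 33.4310 = 0.5875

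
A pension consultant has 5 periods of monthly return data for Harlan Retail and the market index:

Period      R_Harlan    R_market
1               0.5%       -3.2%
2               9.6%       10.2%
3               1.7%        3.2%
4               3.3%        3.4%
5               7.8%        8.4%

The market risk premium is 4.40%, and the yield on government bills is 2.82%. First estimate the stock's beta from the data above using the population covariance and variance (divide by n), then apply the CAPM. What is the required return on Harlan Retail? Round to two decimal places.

5.93%

Mean R_i = (0.5 + 9.6 + 1.7 + 3.3 + 7.8) / 5 = 4.5800%
Mean R_m = (-3.2 + 10.2 + 3.2 + 3.4 + 8.4) / 5 = 4.4000%
Σ(R_i − R̄_i)(R_m − R̄_m) = 77.7400  ⇒  Cov = 77.7400 / 5 = 15.5480
Σ(R_m − R̄_m)² = 109.8400  ⇒  Var(R_m) = 109.8400 / 5 = 21.9680
β = Cov / Var(R_m) = 15.5480 / 21.9680 = 0.7078
E(R) = R_f + β × MRP = 2.82% + 0.7078 × 4.40% = 5.93%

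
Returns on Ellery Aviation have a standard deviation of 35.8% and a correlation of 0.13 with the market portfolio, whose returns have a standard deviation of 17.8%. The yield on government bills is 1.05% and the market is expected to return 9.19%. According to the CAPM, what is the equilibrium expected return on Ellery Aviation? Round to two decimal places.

3.18%

β = ρ × σ_i / σ_m = 0.13 × 35.8% / 17.8% = 0.2615
MRP = 9.19% − 1.05% = 8.14%
E(R) = 1.05% + 0.2615 × 8.14% = 3.18%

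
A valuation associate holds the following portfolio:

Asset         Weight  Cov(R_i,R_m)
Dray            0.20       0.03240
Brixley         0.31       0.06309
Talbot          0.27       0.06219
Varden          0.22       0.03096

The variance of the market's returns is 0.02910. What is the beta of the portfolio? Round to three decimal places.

β_Dray = 0.03240 / 0.02910 = 1.1134
β_Brixley = 0.06309 / 0.02910 = 2.1680
β_Talbot = 0.06219 / 0.02910 = 2.1371
β_Varden = 0.03096 / 0.02910 = 1.0639
β_P = Σ w_i β_i = 0.20×1.1134 + 0.31×2.1680 + 0.27×2.1371 + 0.22×1.0639 = 1.7058

1.706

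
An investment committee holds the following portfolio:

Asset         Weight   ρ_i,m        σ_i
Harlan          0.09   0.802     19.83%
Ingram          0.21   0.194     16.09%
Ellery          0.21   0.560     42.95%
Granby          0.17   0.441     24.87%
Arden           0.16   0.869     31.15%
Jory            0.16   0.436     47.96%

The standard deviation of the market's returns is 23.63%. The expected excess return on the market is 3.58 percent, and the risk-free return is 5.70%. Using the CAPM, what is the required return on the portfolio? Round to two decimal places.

β_Harlan = 0.802 × 19.83% / 23.63% = 0.6730
β_Ingram = 0.194 × 16.09% / 23.63% = 0.1321
β_Ellery = 0.560 × 42.95% / 23.63% = 1.0179
β_Granby = 0.441 × 24.87% / 23.63% = 0.4641
β_Arden = 0.869 × 31.15% / 23.63% = 1.1456
β_Jory = 0.436 × 47.96% / 23.63% = 0.8849
β_P = Σ w_i β_i = 0.09×0.6730 + 0.21×0.1321 + 0.21×1.0179 + 0.17×0.4641 + 0.16×1.1456 + 0.16×0.8849 = 0.7058
E(R_P) = R_f + β_P × MRP = 5.70% + 0.7058 × 3.58% = 8.23%

8.23%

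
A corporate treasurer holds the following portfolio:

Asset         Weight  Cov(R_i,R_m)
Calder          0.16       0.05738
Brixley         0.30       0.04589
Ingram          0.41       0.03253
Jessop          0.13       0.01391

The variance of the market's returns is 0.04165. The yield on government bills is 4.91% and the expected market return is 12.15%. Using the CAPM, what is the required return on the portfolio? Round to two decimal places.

11.53%

β_Calder = 0.05738 / 0.04165 = 1.3777
β_Brixley = 0.04589 / 0.04165 = 1.1018
β_Ingram = 0.03253 / 0.04165 = 0.7810
β_Jessop = 0.01391 / 0.04165 = 0.3340
β_P = Σ w_i β_i = 0.16×1.3777 + 0.30×1.1018 + 0.41×0.7810 + 0.13×0.3340 = 0.9146
MRP = 12.15% − 4.91% = 7.24%
E(R_P) = R_f + β_P × MRP = 4.91% + 0.9146 × 7.24% = 11.53%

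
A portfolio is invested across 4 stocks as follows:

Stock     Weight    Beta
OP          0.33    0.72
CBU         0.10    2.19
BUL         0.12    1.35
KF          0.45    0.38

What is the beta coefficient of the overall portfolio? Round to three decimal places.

0.790

β_P = Σ w_i β_i = 0.33×0.72 + 0.10×2.19 + 0.12×1.35 + 0.45×0.38 = 0.7896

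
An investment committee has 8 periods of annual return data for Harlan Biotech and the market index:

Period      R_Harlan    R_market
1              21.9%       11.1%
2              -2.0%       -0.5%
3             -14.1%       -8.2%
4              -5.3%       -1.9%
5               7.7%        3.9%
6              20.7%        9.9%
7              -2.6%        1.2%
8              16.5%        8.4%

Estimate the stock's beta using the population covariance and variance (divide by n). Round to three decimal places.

1.987

Mean R_i = (21.9 − 2.0 − 14.1 − 5.3 + 7.7 + 20.7 − 2.6 + 16.5) / 8 = 5.3500%
Mean R_m = (11.1 − 0.5 − 8.2 − 1.9 + 3.9 + 9.9 + 1.2 + 8.4) / 8 = 2.9875%
Σ(R_i − R̄_i)(R_m − R̄_m) = 612.3550  ⇒  Cov = 612.3550 / 8 = 76.5444
Σ(R_m − R̄_m)² = 308.1288  ⇒  Var(R_m) = 308.1288 / 8 = 38.5161
β = Cov / Var(R_m) = 76.5444 / 38.5161 = 1.9873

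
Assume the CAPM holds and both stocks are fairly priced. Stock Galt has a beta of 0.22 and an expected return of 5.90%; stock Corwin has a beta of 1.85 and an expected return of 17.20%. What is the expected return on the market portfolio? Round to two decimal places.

11.31%

Both satisfy E(R) = R_f + β·MRP, so the slope of the SML is
MRP = (17.20% − 5.90%) / (1.85 − 0.22) = 11.30% / 1.63 = 6.9325%
R_f = E(R_Galt) − β_Galt·MRP = 5.90% − 0.22 × 6.9325% = 4.3749%
E(R_m) = R_f + MRP = 4.3749% + 6.9325% = 11.31%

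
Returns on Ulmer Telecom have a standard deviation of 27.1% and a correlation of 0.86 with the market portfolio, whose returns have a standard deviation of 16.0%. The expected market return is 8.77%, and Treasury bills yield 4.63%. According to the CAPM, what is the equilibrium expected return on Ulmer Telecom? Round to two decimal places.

10.66%

β = ρ × σ_i / σ_m = 0.86 × 27.1% / 16.0% = 1.4566
MRP = 8.77% − 4.63% = 4.14%
E(R) = 4.63% + 1.4566 × 4.14% = 10.66%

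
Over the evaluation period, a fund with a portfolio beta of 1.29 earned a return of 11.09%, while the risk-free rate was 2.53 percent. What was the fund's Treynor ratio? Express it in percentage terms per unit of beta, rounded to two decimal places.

6.64%

Treynor = (R_P − R_f) / β_P = (11.09% − 2.53%) / 1.2900 = 8.56% / 1.2900 = 6.64%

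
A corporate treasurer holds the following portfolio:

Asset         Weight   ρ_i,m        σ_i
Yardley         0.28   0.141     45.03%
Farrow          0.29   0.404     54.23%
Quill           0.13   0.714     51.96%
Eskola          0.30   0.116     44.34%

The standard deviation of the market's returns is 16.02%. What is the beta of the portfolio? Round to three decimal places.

β_Yardley = 0.141 × 45.03% / 16.02% = 0.3963
β_Farrow = 0.404 × 54.23% / 16.02% = 1.3676
β_Quill = 0.714 × 51.96% / 16.02% = 2.3158
β_Eskola = 0.116 × 44.34% / 16.02% = 0.3211
β_P = Σ w_i β_i = 0.28×0.3963 + 0.29×1.3676 + 0.13×2.3158 + 0.30×0.3211 = 0.9050

0.905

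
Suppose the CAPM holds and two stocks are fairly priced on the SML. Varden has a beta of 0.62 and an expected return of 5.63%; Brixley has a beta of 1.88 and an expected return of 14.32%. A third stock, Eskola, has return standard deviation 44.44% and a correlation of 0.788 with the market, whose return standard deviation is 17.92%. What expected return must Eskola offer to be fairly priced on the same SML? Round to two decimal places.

MRP = (14.32% − 5.63%) / (1.88 − 0.62) = 6.8968%
R_f = 5.63% − 0.62 × 6.8968% = 1.3540%
β_Eskola = ρ·σ_i/σ_m = 0.788 × 44.44 / 17.92 = 1.9542
E(R_Eskola) = R_f + β × MRP = 1.3540% + 1.9542 × 6.8968% = 14.83%

14.83%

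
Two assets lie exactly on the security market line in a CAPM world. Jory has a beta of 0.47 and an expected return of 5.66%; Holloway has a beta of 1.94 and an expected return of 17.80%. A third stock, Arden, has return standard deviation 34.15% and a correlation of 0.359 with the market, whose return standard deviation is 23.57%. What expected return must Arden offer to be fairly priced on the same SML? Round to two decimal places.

6.07%

MRP = (17.80% − 5.66%) / (1.94 − 0.47) = 8.2585%
R_f = 5.66% − 0.47 × 8.2585% = 1.7785%
β_Arden = ρ·σ_i/σ_m = 0.359 × 34.15 / 23.57 = 0.5201
E(R_Arden) = R_f + β × MRP = 1.7785% + 0.5201 × 8.2585% = 6.07%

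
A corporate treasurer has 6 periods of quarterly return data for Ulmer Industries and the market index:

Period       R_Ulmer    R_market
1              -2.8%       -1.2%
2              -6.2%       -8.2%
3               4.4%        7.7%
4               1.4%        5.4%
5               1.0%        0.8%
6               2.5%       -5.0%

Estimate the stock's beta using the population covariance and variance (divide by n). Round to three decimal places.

0.460

Mean R_i = (-2.8 − 6.2 + 4.4 + 1.4 + 1.0 + 2.5) / 6 = 0.0500%
Mean R_m = (-1.2 − 8.2 + 7.7 + 5.4 + 0.8 − 5.0) / 6 = -0.0833%
Σ(R_i − R̄_i)(R_m − R̄_m) = 83.9650  ⇒  Cov = 83.9650 / 6 = 13.9942
Σ(R_m − R̄_m)² = 182.7283  ⇒  Var(R_m) = 182.7283 / 6 = 30.4547
β = Cov / Var(R_m) = 13.9942 / 30.4547 = 0.4595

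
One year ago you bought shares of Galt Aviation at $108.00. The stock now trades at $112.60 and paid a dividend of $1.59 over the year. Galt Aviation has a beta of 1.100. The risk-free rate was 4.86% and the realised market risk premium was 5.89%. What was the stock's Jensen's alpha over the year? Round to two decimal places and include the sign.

Realised HPR = (P1 + D1 − P0) / P0 = (112.60 + 1.59 − 108.00) / 108.00 = 6.19 / 108.00 = 5.7315%
CAPM required = R_f + β·MRP = 4.86% + 1.100 × 5.89% = 11.33900%
α = realised − required = 5.7315% − 11.33900% = -5.61%

-5.61%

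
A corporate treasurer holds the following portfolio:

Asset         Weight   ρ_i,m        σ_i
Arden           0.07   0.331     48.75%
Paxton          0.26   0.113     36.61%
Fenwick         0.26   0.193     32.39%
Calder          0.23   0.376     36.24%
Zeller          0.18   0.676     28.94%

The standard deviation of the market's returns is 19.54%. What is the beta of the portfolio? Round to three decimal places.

β_Arden = 0.331 × 48.75% / 19.54% = 0.8258
β_Paxton = 0.113 × 36.61% / 19.54% = 0.2117
β_Fenwick = 0.193 × 32.39% / 19.54% = 0.3199
β_Calder = 0.376 × 36.24% / 19.54% = 0.6974
β_Zeller = 0.676 × 28.94% / 19.54% = 1.0012
β_P = Σ w_i β_i = 0.07×0.8258 + 0.26×0.2117 + 0.26×0.3199 + 0.23×0.6974 + 0.18×1.0012 = 0.5366

0.537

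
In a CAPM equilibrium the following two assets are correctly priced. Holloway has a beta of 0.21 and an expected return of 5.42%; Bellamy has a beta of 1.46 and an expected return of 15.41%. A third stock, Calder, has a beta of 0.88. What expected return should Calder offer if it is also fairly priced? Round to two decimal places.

MRP (SML slope) = (15.41% − 5.42%) / (1.46 − 0.21) = 9.99% / 1.25 = 7.9920%
R_f (intercept) = 5.42% − 0.21 × 7.9920% = 3.7417%
E(R_Calder) = R_f + β × MRP = 3.7417% + 0.88 × 7.9920% = 10.77%

10.77%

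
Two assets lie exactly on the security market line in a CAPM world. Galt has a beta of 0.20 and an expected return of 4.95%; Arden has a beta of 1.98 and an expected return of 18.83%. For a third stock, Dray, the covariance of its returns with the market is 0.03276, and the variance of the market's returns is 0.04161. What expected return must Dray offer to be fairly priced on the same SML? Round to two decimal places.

MRP = (18.83% − 4.95%) / (1.98 − 0.20) = 7.7978%
R_f = 4.95% − 0.20 × 7.7978% = 3.3904%
β_Dray = Cov / Var(R_m) = 0.03276 / 0.04161 = 0.7873
E(R_Dray) = R_f + β × MRP = 3.3904% + 0.7873 × 7.7978% = 9.53%

9.53%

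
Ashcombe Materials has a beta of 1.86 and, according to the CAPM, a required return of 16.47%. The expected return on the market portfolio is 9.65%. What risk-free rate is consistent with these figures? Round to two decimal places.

1.72%

E(R) = R_f + β(E(R_m) − R_f) = R_f(1 − β) + β·E(R_m)
16.47% = R_f × (1 − 1.86) + 1.86 × 9.65%
16.47% = R_f × -0.86 + 17.9490%
R_f = (16.47% − 17.9490%) / -0.86 = 1.72%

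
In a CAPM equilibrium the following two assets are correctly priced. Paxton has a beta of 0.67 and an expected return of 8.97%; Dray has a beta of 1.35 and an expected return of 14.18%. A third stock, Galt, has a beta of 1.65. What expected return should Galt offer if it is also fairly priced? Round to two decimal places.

16.48%

MRP (SML slope) = (14.18% − 8.97%) / (1.35 − 0.67) = 5.21% / 0.68 = 7.6618%
R_f (intercept) = 8.97% − 0.67 × 7.6618% = 3.8366%
E(R_Galt) = R_f + β × MRP = 3.8366% + 1.65 × 7.6618% = 16.48%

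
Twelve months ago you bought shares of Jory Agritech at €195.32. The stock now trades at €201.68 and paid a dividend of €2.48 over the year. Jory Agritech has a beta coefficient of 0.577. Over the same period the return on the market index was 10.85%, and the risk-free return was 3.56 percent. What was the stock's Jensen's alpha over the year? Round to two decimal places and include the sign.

-3.24%

Realised HPR = (P1 + D1 − P0) / P0 = (201.68 + 2.48 − 195.32) / 195.32 = 8.84 / 195.32 = 4.5259%
MRP = 10.85% − 3.56% = 7.29%
CAPM required = R_f + β·MRP = 3.56% + 0.577 × 7.29% = 7.76633%
α = realised − required = 4.5259% − 7.76633% = -3.24%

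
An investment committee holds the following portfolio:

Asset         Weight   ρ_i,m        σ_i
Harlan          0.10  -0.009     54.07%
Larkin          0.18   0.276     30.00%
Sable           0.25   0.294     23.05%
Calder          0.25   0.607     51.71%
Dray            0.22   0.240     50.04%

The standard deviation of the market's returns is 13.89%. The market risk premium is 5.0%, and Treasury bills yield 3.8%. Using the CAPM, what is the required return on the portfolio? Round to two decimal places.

8.70%

β_Harlan = -0.009 × 54.07% / 13.89% = -0.0350
β_Larkin = 0.276 × 30.00% / 13.89% = 0.5961
β_Sable = 0.294 × 23.05% / 13.89% = 0.4879
β_Calder = 0.607 × 51.71% / 13.89% = 2.2598
β_Dray = 0.240 × 50.04% / 13.89% = 0.8646
β_P = Σ w_i β_i = 0.10×-0.0350 + 0.18×0.5961 + 0.25×0.4879 + 0.25×2.2598 + 0.22×0.8646 = 0.9809
E(R_P) = R_f + β_P × MRP = 3.8% + 0.9809 × 5.0% = 8.70%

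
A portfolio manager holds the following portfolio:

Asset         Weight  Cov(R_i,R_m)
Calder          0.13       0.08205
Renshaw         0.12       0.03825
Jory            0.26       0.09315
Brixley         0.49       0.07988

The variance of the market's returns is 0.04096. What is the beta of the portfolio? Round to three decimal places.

β_Calder = 0.08205 / 0.04096 = 2.0032
β_Renshaw = 0.03825 / 0.04096 = 0.9338
β_Jory = 0.09315 / 0.04096 = 2.2742
β_Brixley = 0.07988 / 0.04096 = 1.9502
β_P = Σ w_i β_i = 0.13×2.0032 + 0.12×0.9338 + 0.26×2.2742 + 0.49×1.9502 = 1.9194

1.919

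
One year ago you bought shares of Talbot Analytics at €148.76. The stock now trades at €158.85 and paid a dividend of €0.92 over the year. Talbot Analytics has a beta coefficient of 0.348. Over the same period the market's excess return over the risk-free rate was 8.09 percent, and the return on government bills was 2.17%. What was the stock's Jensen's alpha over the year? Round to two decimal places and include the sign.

+2.42%

Realised HPR = (P1 + D1 − P0) / P0 = (158.85 + 0.92 − 148.76) / 148.76 = 11.01 / 148.76 = 7.4012%
CAPM required = R_f + β·MRP = 2.17% + 0.348 × 8.09% = 4.98532%
α = realised − required = 7.4012% − 4.98532% = +2.42%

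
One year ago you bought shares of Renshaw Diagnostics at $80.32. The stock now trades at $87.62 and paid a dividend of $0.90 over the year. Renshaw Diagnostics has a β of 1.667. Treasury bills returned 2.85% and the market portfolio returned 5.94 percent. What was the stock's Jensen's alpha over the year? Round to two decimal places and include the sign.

Realised HPR = (P1 + D1 − P0) / P0 = (87.62 + 0.90 − 80.32) / 80.32 = 8.20 / 80.32 = 10.2092%
MRP = 5.94% − 2.85% = 3.09%
CAPM required = R_f + β·MRP = 2.85% + 1.667 × 3.09% = 8.00103%
α = realised − required = 10.2092% − 8.00103% = +2.21%

+2.21%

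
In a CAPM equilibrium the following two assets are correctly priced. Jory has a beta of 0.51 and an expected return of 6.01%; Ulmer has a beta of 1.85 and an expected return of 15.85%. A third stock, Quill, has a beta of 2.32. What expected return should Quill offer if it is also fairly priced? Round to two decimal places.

19.30%

MRP (SML slope) = (15.85% − 6.01%) / (1.85 − 0.51) = 9.84% / 1.34 = 7.3433%
R_f (intercept) = 6.01% − 0.51 × 7.3433% = 2.2649%
E(R_Quill) = R_f + β × MRP = 2.2649% + 2.32 × 7.3433% = 19.30%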